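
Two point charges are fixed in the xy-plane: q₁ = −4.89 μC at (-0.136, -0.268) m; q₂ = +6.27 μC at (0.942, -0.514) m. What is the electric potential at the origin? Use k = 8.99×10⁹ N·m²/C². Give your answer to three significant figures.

The total potential is the scalar sum of each charge's contribution, V = Σ kqᵢ/rᵢ.
Distances from the field point to each charge: r₁ = 0.301 m, r₂ = 1.07 m.
V = k[(-4.89×10⁻⁶)/(0.301) + (6.27×10⁻⁶)/(1.07)] = -9.38×10⁴ V.

-9.38×10⁴ V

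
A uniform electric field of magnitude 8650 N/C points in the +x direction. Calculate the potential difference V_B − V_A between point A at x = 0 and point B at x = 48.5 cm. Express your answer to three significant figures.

-4200 V

In a uniform field, potential decreases in the direction of E: V_B − V_A = −E·Δx.
V_B − V_A = −(8650 V/m)(0.485 m) = -4200 V.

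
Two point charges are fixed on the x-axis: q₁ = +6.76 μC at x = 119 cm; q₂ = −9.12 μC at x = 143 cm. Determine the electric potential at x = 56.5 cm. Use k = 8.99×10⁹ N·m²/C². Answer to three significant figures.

Electric potential is a scalar, so the contributions from each charge add algebraically: V = Σ kqᵢ/rᵢ.
Distances from the field point to each charge: r₁ = 0.625 m, r₂ = 0.865 m.
V = k[(6.76×10⁻⁶)/(0.625) + (-9.12×10⁻⁶)/(0.865)] = 2450 V.

2450 V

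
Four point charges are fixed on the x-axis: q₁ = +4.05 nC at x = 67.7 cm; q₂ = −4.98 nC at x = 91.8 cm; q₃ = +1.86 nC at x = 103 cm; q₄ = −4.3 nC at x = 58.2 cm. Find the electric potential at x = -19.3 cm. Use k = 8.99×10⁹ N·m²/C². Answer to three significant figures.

The total potential is the scalar sum of each charge's contribution, V = Σ kqᵢ/rᵢ.
Distances from the field point to each charge: r₁ = 0.870 m, r₂ = 1.11 m, r₃ = 1.22 m, r₄ = 0.775 m.
V = k[(4.05×10⁻⁹)/(0.870) + (-4.98×10⁻⁹)/(1.11) + (1.86×10⁻⁹)/(1.22) + (-4.30×10⁻⁹)/(0.775)] = -34.7 V.

-34.7 V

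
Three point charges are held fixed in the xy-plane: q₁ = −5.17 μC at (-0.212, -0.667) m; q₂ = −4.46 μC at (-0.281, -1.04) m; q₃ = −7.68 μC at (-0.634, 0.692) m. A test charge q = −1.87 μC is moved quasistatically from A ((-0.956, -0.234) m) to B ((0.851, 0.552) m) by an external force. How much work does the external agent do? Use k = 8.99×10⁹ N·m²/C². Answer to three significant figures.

For quasistatic motion the external work equals the change in potential energy: W_ext = qΔV = q(V_B − V_A).
At A: distances to the source charges are 0.861 m, 1.05 m, 0.980 m; V_A = Σ kqᵢ/rᵢ = -1.63×10⁵ V.
At B: distances to the source charges are 1.62 m, 1.95 m, 1.49 m; V_B = Σ kqᵢ/rᵢ = -9.56×10⁴ V.
ΔV = V_B − V_A = 6.70×10⁴ V.
W_ext = qΔV = (-1.87×10⁻⁶ C)(6.70×10⁴ V) = -0.125 J.

-0.125 J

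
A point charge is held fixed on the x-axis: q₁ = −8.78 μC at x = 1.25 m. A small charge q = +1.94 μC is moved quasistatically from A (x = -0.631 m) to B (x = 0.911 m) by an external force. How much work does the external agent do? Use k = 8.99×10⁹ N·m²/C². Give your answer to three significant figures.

-0.370 J

For quasistatic motion the external work equals the change in potential energy: W_ext = qΔV = q(V_B − V_A).
At A: distance to the source charge is 1.88 m; V_A = kq₁/r = -4.20×10⁴ V.
At B: distance to the source charge is 0.339 m; V_B = kq₁/r = -2.33×10⁵ V.
ΔV = V_B − V_A = -1.91×10⁵ V.
W_ext = qΔV = (1.94×10⁻⁶ C)(-1.91×10⁵ V) = -0.370 J.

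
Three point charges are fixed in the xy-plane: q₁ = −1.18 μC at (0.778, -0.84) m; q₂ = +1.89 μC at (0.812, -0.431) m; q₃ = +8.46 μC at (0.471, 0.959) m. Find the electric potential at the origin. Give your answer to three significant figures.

Electric potential is a scalar, so the contributions from each charge add algebraically: V = Σ kqᵢ/rᵢ.
Distances from the field point to each charge: r₁ = 1.14 m, r₂ = 0.919 m, r₃ = 1.07 m.
V = k[(-1.18×10⁻⁶)/(1.14) + (1.89×10⁻⁶)/(0.919) + (8.46×10⁻⁶)/(1.07)] = 8.04×10⁴ V.

8.04×10⁴ V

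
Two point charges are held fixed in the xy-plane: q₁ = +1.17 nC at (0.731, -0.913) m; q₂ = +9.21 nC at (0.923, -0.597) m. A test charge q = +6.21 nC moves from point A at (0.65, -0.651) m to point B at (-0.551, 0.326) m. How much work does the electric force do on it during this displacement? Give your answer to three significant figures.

The work done by the electric force is W_field = −ΔU = −q(V_B − V_A) = q(V_A − V_B).
At A: distances to the source charges are 0.274 m, 0.278 m; V_A = Σ kqᵢ/rᵢ = 336 V.
At B: distances to the source charges are 1.78 m, 1.74 m; V_B = Σ kqᵢ/rᵢ = 53.5 V.
ΔV = V_B − V_A = -282 V.
W_field = −qΔV = −(6.21×10⁻⁹ C)(-282 V) = 1.75×10⁻⁶ J.

1.75×10⁻⁶ J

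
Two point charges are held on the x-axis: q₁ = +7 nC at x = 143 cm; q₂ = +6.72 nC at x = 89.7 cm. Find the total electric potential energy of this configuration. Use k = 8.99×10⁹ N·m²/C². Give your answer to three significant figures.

7.93×10⁻⁷ J

The assembly work is the sum of pairwise potential energies, U = Σ_{i<j} kqᵢqⱼ/rᵢⱼ.
Pair separations: r₁₂ = 0.533 m.
U = (7.93×10⁻⁷) = 7.93×10⁻⁷ J.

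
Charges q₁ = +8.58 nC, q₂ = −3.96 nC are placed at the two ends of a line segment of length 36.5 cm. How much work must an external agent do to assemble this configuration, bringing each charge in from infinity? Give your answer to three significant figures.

The work to assemble the configuration equals its total potential energy, U = Σ kqᵢqⱼ/rᵢⱼ over all pairs.
The separation is r = 0.365 m.
U = (-8.37×10⁻⁷) = -8.37×10⁻⁷ J.

-8.37×10⁻⁷ J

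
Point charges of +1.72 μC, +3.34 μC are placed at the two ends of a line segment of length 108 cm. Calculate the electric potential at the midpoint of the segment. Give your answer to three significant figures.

8.42×10⁴ V

The total potential is the scalar sum of each charge's contribution, V = Σ kqᵢ/rᵢ.
Each charge is 0.540 m from the midpoint.
V = k[(1.72×10⁻⁶)/(0.540) + (3.34×10⁻⁶)/(0.540)] = 8.42×10⁴ V.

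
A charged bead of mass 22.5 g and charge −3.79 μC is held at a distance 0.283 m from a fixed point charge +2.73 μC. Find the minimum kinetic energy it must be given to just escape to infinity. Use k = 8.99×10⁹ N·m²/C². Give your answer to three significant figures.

To just escape, total mechanical energy must reach zero at infinity: ½mv²_min + U = 0, so ½mv²_min = −U = |kQq|/r.
|U| = |kQq|/r = (8.99×10⁹ N·m²/C²)(2.73×10⁻⁶)(3.79×10⁻⁶)/(0.283) = 0.329 J.

0.329 J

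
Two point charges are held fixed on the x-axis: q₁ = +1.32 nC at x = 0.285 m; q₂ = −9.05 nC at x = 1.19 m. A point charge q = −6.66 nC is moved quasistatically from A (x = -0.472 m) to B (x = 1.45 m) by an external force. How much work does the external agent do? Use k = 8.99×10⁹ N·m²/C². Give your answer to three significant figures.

For quasistatic motion the external work equals the change in potential energy: W_ext = qΔV = q(V_B − V_A).
At A: distances to the source charges are 0.757 m, 1.66 m; V_A = Σ kqᵢ/rᵢ = -33.3 V.
At B: distances to the source charges are 1.17 m, 0.260 m; V_B = Σ kqᵢ/rᵢ = -303 V.
ΔV = V_B − V_A = -269 V.
W_ext = qΔV = (-6.66×10⁻⁹ C)(-269 V) = 1.79×10⁻⁶ J.

1.79×10⁻⁶ J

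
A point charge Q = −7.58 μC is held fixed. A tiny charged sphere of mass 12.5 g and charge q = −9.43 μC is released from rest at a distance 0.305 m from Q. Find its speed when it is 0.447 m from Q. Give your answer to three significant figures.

Only the electrostatic force acts, so mechanical energy is conserved: ½mv² = U₁ − U₂ = kQq(1/r₁ − 1/r₂).
U₁ − U₂ = (8.99×10⁹ N·m²/C²)(-7.58×10⁻⁶ C)(-9.43×10⁻⁶ C)(1/0.305 − 1/0.447) = 0.669 J.
v = √(2·0.669/0.0125) = 10.3 m/s.

10.3 m/s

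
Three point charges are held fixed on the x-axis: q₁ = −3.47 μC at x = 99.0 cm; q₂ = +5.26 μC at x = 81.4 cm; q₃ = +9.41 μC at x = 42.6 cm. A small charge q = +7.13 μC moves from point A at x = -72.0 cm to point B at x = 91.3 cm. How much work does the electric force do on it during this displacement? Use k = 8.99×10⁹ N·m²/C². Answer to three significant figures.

The work done by the electric force is W_field = −ΔU = −q(V_B − V_A) = q(V_A − V_B).
At A: distances to the source charges are 1.71 m, 1.53 m, 1.15 m; V_A = Σ kqᵢ/rᵢ = 8.64×10⁴ V.
At B: distances to the source charges are 0.0770 m, 0.0990 m, 0.487 m; V_B = Σ kqᵢ/rᵢ = 2.46×10⁵ V.
ΔV = V_B − V_A = 1.60×10⁵ V.
W_field = −qΔV = −(7.13×10⁻⁶ C)(1.60×10⁵ V) = -1.14 J.

-1.14 J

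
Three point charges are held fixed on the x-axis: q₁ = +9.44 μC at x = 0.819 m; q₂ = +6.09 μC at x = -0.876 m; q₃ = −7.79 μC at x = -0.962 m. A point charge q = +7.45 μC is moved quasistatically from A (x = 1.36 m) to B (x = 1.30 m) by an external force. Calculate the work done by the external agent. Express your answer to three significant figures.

0.145 J

For quasistatic motion the external work equals the change in potential energy: W_ext = qΔV = q(V_B − V_A).
At A: distances to the source charges are 0.541 m, 2.24 m, 2.32 m; V_A = Σ kqᵢ/rᵢ = 1.51×10⁵ V.
At B: distances to the source charges are 0.481 m, 2.18 m, 2.26 m; V_B = Σ kqᵢ/rᵢ = 1.71×10⁵ V.
ΔV = V_B − V_A = 1.94×10⁴ V.
W_ext = qΔV = (7.45×10⁻⁶ C)(1.94×10⁴ V) = 0.145 J.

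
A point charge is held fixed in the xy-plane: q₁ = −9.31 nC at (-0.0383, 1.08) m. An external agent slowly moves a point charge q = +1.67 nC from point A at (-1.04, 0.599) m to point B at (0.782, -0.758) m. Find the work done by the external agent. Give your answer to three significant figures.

5.63×10⁻⁸ J

For quasistatic motion the external work equals the change in potential energy: W_ext = qΔV = q(V_B − V_A).
At A: distance to the source charge is 1.11 m; V_A = kq₁/r = -75.3 V.
At B: distance to the source charge is 2.01 m; V_B = kq₁/r = -41.6 V.
ΔV = V_B − V_A = 33.7 V.
W_ext = qΔV = (1.67×10⁻⁹ C)(33.7 V) = 5.63×10⁻⁸ J.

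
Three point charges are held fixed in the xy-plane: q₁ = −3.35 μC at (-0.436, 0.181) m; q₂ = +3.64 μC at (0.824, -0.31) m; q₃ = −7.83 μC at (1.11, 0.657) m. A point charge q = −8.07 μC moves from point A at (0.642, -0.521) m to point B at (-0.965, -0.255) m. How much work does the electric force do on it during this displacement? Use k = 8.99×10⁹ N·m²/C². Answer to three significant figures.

The work done by the electric force is W_field = −ΔU = −q(V_B − V_A) = q(V_A − V_B).
At A: distances to the source charges are 1.29 m, 0.279 m, 1.27 m; V_A = Σ kqᵢ/rᵢ = 3.85×10⁴ V.
At B: distances to the source charges are 0.686 m, 1.79 m, 2.27 m; V_B = Σ kqᵢ/rᵢ = -5.67×10⁴ V.
ΔV = V_B − V_A = -9.52×10⁴ V.
W_field = −qΔV = −(-8.07×10⁻⁶ C)(-9.52×10⁴ V) = -0.768 J.

-0.768 J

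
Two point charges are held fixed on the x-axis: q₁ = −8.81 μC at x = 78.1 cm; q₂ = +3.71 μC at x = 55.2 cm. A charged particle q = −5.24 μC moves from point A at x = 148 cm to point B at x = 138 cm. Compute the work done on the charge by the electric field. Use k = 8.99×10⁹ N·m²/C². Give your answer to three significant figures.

-0.0764 J

The work done by the electric force is W_field = −ΔU = −q(V_B − V_A) = q(V_A − V_B).
At A: distances to the source charges are 0.699 m, 0.928 m; V_A = Σ kqᵢ/rᵢ = -7.74×10⁴ V.
At B: distances to the source charges are 0.599 m, 0.828 m; V_B = Σ kqᵢ/rᵢ = -9.19×10⁴ V.
ΔV = V_B − V_A = -1.46×10⁴ V.
W_field = −qΔV = −(-5.24×10⁻⁶ C)(-1.46×10⁴ V) = -0.0764 J.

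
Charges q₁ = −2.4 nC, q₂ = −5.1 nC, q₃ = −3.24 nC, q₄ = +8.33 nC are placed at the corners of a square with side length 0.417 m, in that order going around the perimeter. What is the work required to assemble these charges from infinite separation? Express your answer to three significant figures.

-9.22×10⁻⁷ J

The assembly work is the sum of pairwise potential energies, U = Σ_{i<j} kqᵢqⱼ/rᵢⱼ.
The four side pairs have separation 0.417 m and the two diagonal pairs 0.590 m.
Summing all 6 pair terms gives U = -9.22×10⁻⁷ J.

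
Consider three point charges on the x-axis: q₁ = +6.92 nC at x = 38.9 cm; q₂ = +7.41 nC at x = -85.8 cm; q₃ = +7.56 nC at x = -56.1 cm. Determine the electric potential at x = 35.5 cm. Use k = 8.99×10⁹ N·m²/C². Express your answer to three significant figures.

Electric potential is a scalar, so the contributions from each charge add algebraically: V = Σ kqᵢ/rᵢ.
Distances from the field point to each charge: r₁ = 0.0340 m, r₂ = 1.21 m, r₃ = 0.916 m.
V = k[(6.92×10⁻⁹)/(0.0340) + (7.41×10⁻⁹)/(1.21) + (7.56×10⁻⁹)/(0.916)] = 1960 V.

1960 V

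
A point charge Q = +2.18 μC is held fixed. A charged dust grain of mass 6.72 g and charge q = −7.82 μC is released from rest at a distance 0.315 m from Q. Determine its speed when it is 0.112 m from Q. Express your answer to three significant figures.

16.2 m/s

Only the electrostatic force acts, so mechanical energy is conserved: ½mv² = U₁ − U₂ = kQq(1/r₁ − 1/r₂).
U₁ − U₂ = (8.99×10⁹ N·m²/C²)(2.18×10⁻⁶ C)(-7.82×10⁻⁶ C)(1/0.315 − 1/0.112) = 0.882 J.
v = √(2·0.882/6.72×10⁻³) = 16.2 m/s.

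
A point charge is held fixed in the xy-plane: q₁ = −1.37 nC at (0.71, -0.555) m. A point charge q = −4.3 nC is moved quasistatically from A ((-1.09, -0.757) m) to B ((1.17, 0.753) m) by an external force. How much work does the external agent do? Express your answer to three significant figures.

8.96×10⁻⁹ J

For quasistatic motion the external work equals the change in potential energy: W_ext = qΔV = q(V_B − V_A).
At A: distance to the source charge is 1.81 m; V_A = kq₁/r = -6.80 V.
At B: distance to the source charge is 1.39 m; V_B = kq₁/r = -8.88 V.
ΔV = V_B − V_A = -2.08 V.
W_ext = qΔV = (-4.30×10⁻⁹ C)(-2.08 V) = 8.96×10⁻⁹ J.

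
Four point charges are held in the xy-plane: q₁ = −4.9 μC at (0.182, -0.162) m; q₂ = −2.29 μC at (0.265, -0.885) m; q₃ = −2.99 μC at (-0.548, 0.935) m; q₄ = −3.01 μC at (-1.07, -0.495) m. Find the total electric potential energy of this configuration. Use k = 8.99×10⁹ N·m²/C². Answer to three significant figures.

The work to assemble the configuration equals its total potential energy, U = Σ kqᵢqⱼ/rᵢⱼ over all pairs.
Pair separations: r₁₂ = 0.728 m, r₁₃ = 1.32 m, r₁₄ = 1.30 m, r₂₃ = 1.99 m, r₂₄ = 1.39 m, r₃₄ = 1.52 m.
Summing all 6 pair terms gives U = 0.470 J.

0.470 J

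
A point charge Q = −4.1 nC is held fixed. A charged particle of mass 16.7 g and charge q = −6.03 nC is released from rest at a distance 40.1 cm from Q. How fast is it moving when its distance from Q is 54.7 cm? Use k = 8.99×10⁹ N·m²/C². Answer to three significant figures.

Only the electrostatic force acts, so mechanical energy is conserved: ½mv² = U₁ − U₂ = kQq(1/r₁ − 1/r₂).
U₁ − U₂ = (8.99×10⁹ N·m²/C²)(-4.10×10⁻⁹ C)(-6.03×10⁻⁹ C)(1/0.401 − 1/0.547) = 1.48×10⁻⁷ J.
v = √(2·1.48×10⁻⁷/0.0167) = 4.21×10⁻³ m/s.

4.21×10⁻³ m/s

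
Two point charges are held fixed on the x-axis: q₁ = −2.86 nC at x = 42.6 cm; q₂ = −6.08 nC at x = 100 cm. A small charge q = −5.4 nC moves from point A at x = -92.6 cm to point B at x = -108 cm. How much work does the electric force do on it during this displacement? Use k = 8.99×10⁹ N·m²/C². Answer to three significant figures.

2.18×10⁻⁸ J

The work done by the electric force is W_field = −ΔU = −q(V_B − V_A) = q(V_A − V_B).
At A: distances to the source charges are 1.35 m, 1.93 m; V_A = Σ kqᵢ/rᵢ = -47.4 V.
At B: distances to the source charges are 1.51 m, 2.08 m; V_B = Σ kqᵢ/rᵢ = -43.4 V.
ΔV = V_B − V_A = 4.05 V.
W_field = −qΔV = −(-5.40×10⁻⁹ C)(4.05 V) = 2.18×10⁻⁸ J.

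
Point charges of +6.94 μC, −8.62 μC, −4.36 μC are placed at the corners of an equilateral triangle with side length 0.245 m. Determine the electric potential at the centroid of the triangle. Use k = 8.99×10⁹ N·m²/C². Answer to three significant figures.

The total potential is the scalar sum of each charge's contribution, V = Σ kqᵢ/rᵢ.
The distance from each vertex to the centroid is a/√3 = 0.141 m.
V = k[(6.94×10⁻⁶)/(0.141) + (-8.62×10⁻⁶)/(0.141) + (-4.36×10⁻⁶)/(0.141)] = -3.84×10⁵ V.

-3.84×10⁵ V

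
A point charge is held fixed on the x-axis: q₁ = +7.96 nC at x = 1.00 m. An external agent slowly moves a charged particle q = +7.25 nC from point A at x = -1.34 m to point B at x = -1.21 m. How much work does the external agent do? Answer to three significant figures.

For quasistatic motion the external work equals the change in potential energy: W_ext = qΔV = q(V_B − V_A).
At A: distance to the source charge is 2.34 m; V_A = kq₁/r = 30.6 V.
At B: distance to the source charge is 2.21 m; V_B = kq₁/r = 32.4 V.
ΔV = V_B − V_A = 1.80 V.
W_ext = qΔV = (7.25×10⁻⁹ C)(1.80 V) = 1.30×10⁻⁸ J.

1.30×10⁻⁸ J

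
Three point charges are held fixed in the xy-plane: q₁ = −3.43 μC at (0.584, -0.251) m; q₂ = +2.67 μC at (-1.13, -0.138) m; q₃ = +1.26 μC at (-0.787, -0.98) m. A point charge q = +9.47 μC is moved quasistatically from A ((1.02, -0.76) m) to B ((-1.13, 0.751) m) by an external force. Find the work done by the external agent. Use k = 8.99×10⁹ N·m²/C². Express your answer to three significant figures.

0.445 J

For quasistatic motion the external work equals the change in potential energy: W_ext = qΔV = q(V_B − V_A).
At A: distances to the source charges are 0.670 m, 2.24 m, 1.82 m; V_A = Σ kqᵢ/rᵢ = -2.91×10⁴ V.
At B: distances to the source charges are 1.99 m, 0.889 m, 1.76 m; V_B = Σ kqᵢ/rᵢ = 1.79×10⁴ V.
ΔV = V_B − V_A = 4.70×10⁴ V.
W_ext = qΔV = (9.47×10⁻⁶ C)(4.70×10⁴ V) = 0.445 J.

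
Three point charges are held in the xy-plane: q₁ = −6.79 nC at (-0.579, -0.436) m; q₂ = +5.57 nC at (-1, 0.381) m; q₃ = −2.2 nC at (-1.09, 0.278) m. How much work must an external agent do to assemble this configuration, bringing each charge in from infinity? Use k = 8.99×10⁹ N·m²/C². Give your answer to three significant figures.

The work to assemble the configuration equals its total potential energy, U = Σ kqᵢqⱼ/rᵢⱼ over all pairs.
Pair separations: r₁₂ = 0.919 m, r₁₃ = 0.878 m, r₂₃ = 0.137 m.
U = (-3.70×10⁻⁷) + (1.53×10⁻⁷) + (-8.05×10⁻⁷) = -1.02×10⁻⁶ J.

-1.02×10⁻⁶ J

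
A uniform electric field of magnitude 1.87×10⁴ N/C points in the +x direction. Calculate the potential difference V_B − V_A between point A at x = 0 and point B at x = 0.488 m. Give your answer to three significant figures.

-9130 V

In a uniform field, potential decreases in the direction of E: V_B − V_A = −E·Δx.
V_B − V_A = −(1.87×10⁴ V/m)(0.488 m) = -9130 V.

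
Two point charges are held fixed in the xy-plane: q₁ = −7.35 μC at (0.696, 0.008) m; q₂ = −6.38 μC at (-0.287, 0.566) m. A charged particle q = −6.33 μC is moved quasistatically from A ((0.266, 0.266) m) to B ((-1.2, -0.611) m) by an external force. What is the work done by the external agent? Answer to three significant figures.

For quasistatic motion the external work equals the change in potential energy: W_ext = qΔV = q(V_B − V_A).
At A: distances to the source charges are 0.501 m, 0.629 m; V_A = Σ kqᵢ/rᵢ = -2.23×10⁵ V.
At B: distances to the source charges are 1.99 m, 1.49 m; V_B = Σ kqᵢ/rᵢ = -7.16×10⁴ V.
ΔV = V_B − V_A = 1.51×10⁵ V.
W_ext = qΔV = (-6.33×10⁻⁶ C)(1.51×10⁵ V) = -0.958 J.

-0.958 J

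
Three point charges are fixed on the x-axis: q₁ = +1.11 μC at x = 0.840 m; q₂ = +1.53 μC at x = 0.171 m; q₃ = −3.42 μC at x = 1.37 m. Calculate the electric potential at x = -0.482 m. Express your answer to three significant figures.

The total potential is the scalar sum of each charge's contribution, V = Σ kqᵢ/rᵢ.
Distances from the field point to each charge: r₁ = 1.32 m, r₂ = 0.653 m, r₃ = 1.85 m.
V = k[(1.11×10⁻⁶)/(1.32) + (1.53×10⁻⁶)/(0.653) + (-3.42×10⁻⁶)/(1.85)] = 1.20×10⁴ V.

1.20×10⁴ V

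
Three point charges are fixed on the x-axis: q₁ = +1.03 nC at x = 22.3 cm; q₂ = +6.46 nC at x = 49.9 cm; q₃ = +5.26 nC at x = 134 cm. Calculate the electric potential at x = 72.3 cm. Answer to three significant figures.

354 V

Electric potential is a scalar, so the contributions from each charge add algebraically: V = Σ kqᵢ/rᵢ.
Distances from the field point to each charge: r₁ = 0.500 m, r₂ = 0.224 m, r₃ = 0.617 m.
V = k[(1.03×10⁻⁹)/(0.500) + (6.46×10⁻⁹)/(0.224) + (5.26×10⁻⁹)/(0.617)] = 354 V.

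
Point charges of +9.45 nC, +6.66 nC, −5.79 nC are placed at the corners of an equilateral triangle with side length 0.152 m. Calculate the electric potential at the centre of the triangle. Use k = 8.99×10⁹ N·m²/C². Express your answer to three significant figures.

Electric potential is a scalar, so the contributions from each charge add algebraically: V = Σ kqᵢ/rᵢ.
The distance from each vertex to the centroid is a/√3 = 0.0878 m.
V = k[(9.45×10⁻⁹)/(0.0878) + (6.66×10⁻⁹)/(0.0878) + (-5.79×10⁻⁹)/(0.0878)] = 1060 V.

1060 V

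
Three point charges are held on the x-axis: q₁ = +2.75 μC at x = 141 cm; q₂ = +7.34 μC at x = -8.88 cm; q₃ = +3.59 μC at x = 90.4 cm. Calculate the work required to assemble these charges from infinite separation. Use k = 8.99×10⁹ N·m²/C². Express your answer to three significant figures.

The work to assemble the configuration equals its total potential energy, U = Σ kqᵢqⱼ/rᵢⱼ over all pairs.
Pair separations: r₁₂ = 1.50 m, r₁₃ = 0.506 m, r₂₃ = 0.993 m.
U = (0.121) + (0.175) + (0.239) = 0.535 J.

0.535 J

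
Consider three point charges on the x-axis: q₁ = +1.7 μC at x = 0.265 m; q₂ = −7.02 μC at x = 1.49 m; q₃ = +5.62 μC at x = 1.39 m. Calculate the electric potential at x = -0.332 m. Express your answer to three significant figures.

The total potential is the scalar sum of each charge's contribution, V = Σ kqᵢ/rᵢ.
Distances from the field point to each charge: r₁ = 0.597 m, r₂ = 1.82 m, r₃ = 1.72 m.
V = k[(1.70×10⁻⁶)/(0.597) + (-7.02×10⁻⁶)/(1.82) + (5.62×10⁻⁶)/(1.72)] = 2.03×10⁴ V.

2.03×10⁴ V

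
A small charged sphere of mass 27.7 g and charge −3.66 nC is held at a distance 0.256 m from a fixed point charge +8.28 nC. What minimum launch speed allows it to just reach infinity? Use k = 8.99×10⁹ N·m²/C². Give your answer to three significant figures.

To just escape, total mechanical energy must reach zero at infinity: ½mv²_min + U = 0, so ½mv²_min = −U = |kQq|/r.
|U| = |kQq|/r = (8.99×10⁹ N·m²/C²)(8.28×10⁻⁹)(3.66×10⁻⁹)/(0.256) = 1.06×10⁻⁶ J.
v_min = √(2|U|/m) = √(2·1.06×10⁻⁶/0.0277) = 8.77×10⁻³ m/s.

8.77×10⁻³ m/s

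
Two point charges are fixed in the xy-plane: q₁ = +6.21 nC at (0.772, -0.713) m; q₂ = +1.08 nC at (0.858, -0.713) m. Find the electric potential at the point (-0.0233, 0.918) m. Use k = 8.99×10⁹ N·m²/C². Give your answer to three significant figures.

The total potential is the scalar sum of each charge's contribution, V = Σ kqᵢ/rᵢ.
Distances from the field point to each charge: r₁ = 1.81 m, r₂ = 1.85 m.
V = k[(6.21×10⁻⁹)/(1.81) + (1.08×10⁻⁹)/(1.85)] = 36.0 V.

36.0 V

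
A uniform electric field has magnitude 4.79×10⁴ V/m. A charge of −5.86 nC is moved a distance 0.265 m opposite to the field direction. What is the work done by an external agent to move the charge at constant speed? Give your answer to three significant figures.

The potential change for a displacement 0.265 m opposite to the field direction is ΔV = +Ed = 1.27×10⁴ V.
W_ext = qΔV = -7.44×10⁻⁵ J.

-7.44×10⁻⁵ J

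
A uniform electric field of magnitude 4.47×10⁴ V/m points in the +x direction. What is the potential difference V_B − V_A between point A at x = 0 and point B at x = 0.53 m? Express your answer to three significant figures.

In a uniform field, potential decreases in the direction of E: V_B − V_A = −E·Δx.
V_B − V_A = −(4.47×10⁴ V/m)(0.530 m) = -2.37×10⁴ V.

-2.37×10⁴ V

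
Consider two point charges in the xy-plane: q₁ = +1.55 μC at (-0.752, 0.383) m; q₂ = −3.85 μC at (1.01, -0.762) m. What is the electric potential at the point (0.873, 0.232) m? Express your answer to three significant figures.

-2.60×10⁴ V

The total potential is the scalar sum of each charge's contribution, V = Σ kqᵢ/rᵢ.
Distances from the field point to each charge: r₁ = 1.63 m, r₂ = 1.00 m.
V = k[(1.55×10⁻⁶)/(1.63) + (-3.85×10⁻⁶)/(1.00)] = -2.60×10⁴ V.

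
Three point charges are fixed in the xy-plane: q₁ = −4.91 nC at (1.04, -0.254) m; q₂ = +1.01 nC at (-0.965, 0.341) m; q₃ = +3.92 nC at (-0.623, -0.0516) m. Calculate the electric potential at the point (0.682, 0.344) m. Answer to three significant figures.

-32.0 V

Electric potential is a scalar, so the contributions from each charge add algebraically: V = Σ kqᵢ/rᵢ.
Distances from the field point to each charge: r₁ = 0.697 m, r₂ = 1.65 m, r₃ = 1.36 m.
V = k[(-4.91×10⁻⁹)/(0.697) + (1.01×10⁻⁹)/(1.65) + (3.92×10⁻⁹)/(1.36)] = -32.0 V.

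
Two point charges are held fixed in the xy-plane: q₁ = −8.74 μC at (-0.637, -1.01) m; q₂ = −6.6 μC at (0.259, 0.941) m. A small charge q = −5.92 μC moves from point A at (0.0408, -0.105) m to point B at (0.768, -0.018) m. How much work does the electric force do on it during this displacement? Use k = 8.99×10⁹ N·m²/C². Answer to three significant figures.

0.146 J

The work done by the electric force is W_field = −ΔU = −q(V_B − V_A) = q(V_A − V_B).
At A: distances to the source charges are 1.13 m, 1.07 m; V_A = Σ kqᵢ/rᵢ = -1.25×10⁵ V.
At B: distances to the source charges are 1.72 m, 1.09 m; V_B = Σ kqᵢ/rᵢ = -1.00×10⁵ V.
ΔV = V_B − V_A = 2.47×10⁴ V.
W_field = −qΔV = −(-5.92×10⁻⁶ C)(2.47×10⁴ V) = 0.146 J.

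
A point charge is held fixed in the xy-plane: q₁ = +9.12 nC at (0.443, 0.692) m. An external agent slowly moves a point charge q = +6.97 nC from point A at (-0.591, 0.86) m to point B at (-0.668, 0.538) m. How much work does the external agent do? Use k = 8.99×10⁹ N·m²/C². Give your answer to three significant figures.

For quasistatic motion the external work equals the change in potential energy: W_ext = qΔV = q(V_B − V_A).
At A: distance to the source charge is 1.05 m; V_A = kq₁/r = 78.3 V.
At B: distance to the source charge is 1.12 m; V_B = kq₁/r = 73.1 V.
ΔV = V_B − V_A = -5.17 V.
W_ext = qΔV = (6.97×10⁻⁹ C)(-5.17 V) = -3.60×10⁻⁸ J.

-3.60×10⁻⁸ J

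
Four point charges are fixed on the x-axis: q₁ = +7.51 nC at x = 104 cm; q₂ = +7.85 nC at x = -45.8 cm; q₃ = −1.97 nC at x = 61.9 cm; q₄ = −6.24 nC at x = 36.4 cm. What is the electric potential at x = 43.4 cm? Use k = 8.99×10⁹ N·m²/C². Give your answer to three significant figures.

-707 V

The total potential is the scalar sum of each charge's contribution, V = Σ kqᵢ/rᵢ.
Distances from the field point to each charge: r₁ = 0.606 m, r₂ = 0.892 m, r₃ = 0.185 m, r₄ = 0.0700 m.
V = k[(7.51×10⁻⁹)/(0.606) + (7.85×10⁻⁹)/(0.892) + (-1.97×10⁻⁹)/(0.185) + (-6.24×10⁻⁹)/(0.0700)] = -707 V.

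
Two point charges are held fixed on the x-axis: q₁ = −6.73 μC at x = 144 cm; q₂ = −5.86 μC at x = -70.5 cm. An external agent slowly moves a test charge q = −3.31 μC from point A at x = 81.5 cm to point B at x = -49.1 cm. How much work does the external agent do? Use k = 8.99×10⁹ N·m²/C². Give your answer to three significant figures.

0.483 J

For quasistatic motion the external work equals the change in potential energy: W_ext = qΔV = q(V_B − V_A).
At A: distances to the source charges are 0.625 m, 1.52 m; V_A = Σ kqᵢ/rᵢ = -1.31×10⁵ V.
At B: distances to the source charges are 1.93 m, 0.214 m; V_B = Σ kqᵢ/rᵢ = -2.78×10⁵ V.
ΔV = V_B − V_A = -1.46×10⁵ V.
W_ext = qΔV = (-3.31×10⁻⁶ C)(-1.46×10⁵ V) = 0.483 J.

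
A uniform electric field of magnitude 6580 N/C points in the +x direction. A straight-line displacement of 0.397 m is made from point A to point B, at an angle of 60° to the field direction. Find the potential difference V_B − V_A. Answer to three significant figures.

Only the component of displacement along E changes the potential: ΔV = −E·d·cosθ.
ΔV = −(6580 V/m)(0.397 m)cos60° = -1310 V.

-1310 V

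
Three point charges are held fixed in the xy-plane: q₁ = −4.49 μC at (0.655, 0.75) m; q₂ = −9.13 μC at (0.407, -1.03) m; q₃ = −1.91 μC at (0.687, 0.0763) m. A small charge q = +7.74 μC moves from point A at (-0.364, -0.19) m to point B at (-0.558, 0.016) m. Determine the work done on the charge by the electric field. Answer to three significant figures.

-0.132 J

The work done by the electric force is W_field = −ΔU = −q(V_B − V_A) = q(V_A − V_B).
At A: distances to the source charges are 1.39 m, 1.14 m, 1.08 m; V_A = Σ kqᵢ/rᵢ = -1.17×10⁵ V.
At B: distances to the source charges are 1.42 m, 1.42 m, 1.25 m; V_B = Σ kqᵢ/rᵢ = -9.99×10⁴ V.
ΔV = V_B − V_A = 1.70×10⁴ V.
W_field = −qΔV = −(7.74×10⁻⁶ C)(1.70×10⁴ V) = -0.132 J.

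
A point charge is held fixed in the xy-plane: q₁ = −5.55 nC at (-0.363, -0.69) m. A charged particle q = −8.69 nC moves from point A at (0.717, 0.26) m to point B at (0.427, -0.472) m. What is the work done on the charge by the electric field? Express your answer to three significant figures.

-2.28×10⁻⁷ J

The work done by the electric force is W_field = −ΔU = −q(V_B − V_A) = q(V_A − V_B).
At A: distance to the source charge is 1.44 m; V_A = kq₁/r = -34.7 V.
At B: distance to the source charge is 0.820 m; V_B = kq₁/r = -60.9 V.
ΔV = V_B − V_A = -26.2 V.
W_field = −qΔV = −(-8.69×10⁻⁹ C)(-26.2 V) = -2.28×10⁻⁷ J.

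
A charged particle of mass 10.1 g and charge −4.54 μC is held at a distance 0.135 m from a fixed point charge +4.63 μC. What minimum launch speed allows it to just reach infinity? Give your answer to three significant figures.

To just escape, total mechanical energy must reach zero at infinity: ½mv²_min + U = 0, so ½mv²_min = −U = |kQq|/r.
|U| = |kQq|/r = (8.99×10⁹ N·m²/C²)(4.63×10⁻⁶)(4.54×10⁻⁶)/(0.135) = 1.40 J.
v_min = √(2|U|/m) = √(2·1.40/0.0101) = 16.6 m/s.

16.6 m/s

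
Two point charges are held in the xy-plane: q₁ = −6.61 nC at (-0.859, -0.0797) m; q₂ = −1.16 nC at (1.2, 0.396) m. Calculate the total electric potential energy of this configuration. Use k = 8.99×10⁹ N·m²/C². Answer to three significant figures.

3.26×10⁻⁸ J

The assembly work is the sum of pairwise potential energies, U = Σ_{i<j} kqᵢqⱼ/rᵢⱼ.
Pair separations: r₁₂ = 2.11 m.
U = (3.26×10⁻⁸) = 3.26×10⁻⁸ J.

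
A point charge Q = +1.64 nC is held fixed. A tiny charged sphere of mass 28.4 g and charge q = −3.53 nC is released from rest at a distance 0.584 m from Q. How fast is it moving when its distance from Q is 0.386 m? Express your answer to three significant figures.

1.79×10⁻³ m/s

Only the electrostatic force acts, so mechanical energy is conserved: ½mv² = U₁ − U₂ = kQq(1/r₁ − 1/r₂).
U₁ − U₂ = (8.99×10⁹ N·m²/C²)(1.64×10⁻⁹ C)(-3.53×10⁻⁹ C)(1/0.584 − 1/0.386) = 4.57×10⁻⁸ J.
v = √(2·4.57×10⁻⁸/0.0284) = 1.79×10⁻³ m/s.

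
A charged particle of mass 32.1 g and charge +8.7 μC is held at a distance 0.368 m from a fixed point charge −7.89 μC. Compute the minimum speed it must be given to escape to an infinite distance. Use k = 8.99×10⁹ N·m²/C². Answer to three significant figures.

10.2 m/s

To just escape, total mechanical energy must reach zero at infinity: ½mv²_min + U = 0, so ½mv²_min = −U = |kQq|/r.
|U| = |kQq|/r = (8.99×10⁹ N·m²/C²)(7.89×10⁻⁶)(8.70×10⁻⁶)/(0.368) = 1.68 J.
v_min = √(2|U|/m) = √(2·1.68/0.0321) = 10.2 m/s.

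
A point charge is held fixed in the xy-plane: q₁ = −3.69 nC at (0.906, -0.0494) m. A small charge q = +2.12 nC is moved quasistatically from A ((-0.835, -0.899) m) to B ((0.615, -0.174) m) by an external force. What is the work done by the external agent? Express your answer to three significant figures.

-1.86×10⁻⁷ J

For quasistatic motion the external work equals the change in potential energy: W_ext = qΔV = q(V_B − V_A).
At A: distance to the source charge is 1.94 m; V_A = kq₁/r = -17.1 V.
At B: distance to the source charge is 0.317 m; V_B = kq₁/r = -105 V.
ΔV = V_B − V_A = -87.7 V.
W_ext = qΔV = (2.12×10⁻⁹ C)(-87.7 V) = -1.86×10⁻⁷ J.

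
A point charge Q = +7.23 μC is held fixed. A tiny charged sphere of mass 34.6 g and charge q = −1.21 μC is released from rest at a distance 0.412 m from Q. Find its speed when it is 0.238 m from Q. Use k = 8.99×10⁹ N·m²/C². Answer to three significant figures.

2.84 m/s

Only the electrostatic force acts, so mechanical energy is conserved: ½mv² = U₁ − U₂ = kQq(1/r₁ − 1/r₂).
U₁ − U₂ = (8.99×10⁹ N·m²/C²)(7.23×10⁻⁶ C)(-1.21×10⁻⁶ C)(1/0.412 − 1/0.238) = 0.140 J.
v = √(2·0.140/0.0346) = 2.84 m/s.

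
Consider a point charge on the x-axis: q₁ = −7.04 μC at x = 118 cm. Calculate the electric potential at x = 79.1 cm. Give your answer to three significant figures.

The total potential is the scalar sum of each charge's contribution, V = Σ kqᵢ/rᵢ.
V = k[(-7.04×10⁻⁶)/(0.389)] = -1.63×10⁵ V.

-1.63×10⁵ V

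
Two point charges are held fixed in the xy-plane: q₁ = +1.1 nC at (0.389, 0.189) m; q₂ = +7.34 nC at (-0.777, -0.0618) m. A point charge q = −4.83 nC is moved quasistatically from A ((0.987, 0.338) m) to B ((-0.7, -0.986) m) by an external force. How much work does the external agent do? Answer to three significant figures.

For quasistatic motion the external work equals the change in potential energy: W_ext = qΔV = q(V_B − V_A).
At A: distances to the source charges are 0.616 m, 1.81 m; V_A = Σ kqᵢ/rᵢ = 52.5 V.
At B: distances to the source charges are 1.60 m, 0.927 m; V_B = Σ kqᵢ/rᵢ = 77.3 V.
ΔV = V_B − V_A = 24.8 V.
W_ext = qΔV = (-4.83×10⁻⁹ C)(24.8 V) = -1.20×10⁻⁷ J.

-1.20×10⁻⁷ J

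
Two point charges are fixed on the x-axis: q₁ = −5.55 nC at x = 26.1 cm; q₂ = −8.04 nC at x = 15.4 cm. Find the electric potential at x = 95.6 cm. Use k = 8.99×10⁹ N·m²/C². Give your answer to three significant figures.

Electric potential is a scalar, so the contributions from each charge add algebraically: V = Σ kqᵢ/rᵢ.
Distances from the field point to each charge: r₁ = 0.695 m, r₂ = 0.802 m.
V = k[(-5.55×10⁻⁹)/(0.695) + (-8.04×10⁻⁹)/(0.802)] = -162 V.

-162 V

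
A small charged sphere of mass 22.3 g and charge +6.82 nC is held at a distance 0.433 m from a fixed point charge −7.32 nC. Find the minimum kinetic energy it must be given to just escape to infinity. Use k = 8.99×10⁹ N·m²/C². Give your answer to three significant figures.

1.04×10⁻⁶ J

To just escape, total mechanical energy must reach zero at infinity: ½mv²_min + U = 0, so ½mv²_min = −U = |kQq|/r.
|U| = |kQq|/r = (8.99×10⁹ N·m²/C²)(7.32×10⁻⁹)(6.82×10⁻⁹)/(0.433) = 1.04×10⁻⁶ J.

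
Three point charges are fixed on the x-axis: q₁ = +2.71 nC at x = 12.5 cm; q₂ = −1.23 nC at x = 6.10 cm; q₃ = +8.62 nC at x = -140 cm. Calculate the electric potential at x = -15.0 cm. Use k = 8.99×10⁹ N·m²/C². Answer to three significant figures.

98.2 V

Electric potential is a scalar, so the contributions from each charge add algebraically: V = Σ kqᵢ/rᵢ.
Distances from the field point to each charge: r₁ = 0.275 m, r₂ = 0.211 m, r₃ = 1.25 m.
V = k[(2.71×10⁻⁹)/(0.275) + (-1.23×10⁻⁹)/(0.211) + (8.62×10⁻⁹)/(1.25)] = 98.2 V.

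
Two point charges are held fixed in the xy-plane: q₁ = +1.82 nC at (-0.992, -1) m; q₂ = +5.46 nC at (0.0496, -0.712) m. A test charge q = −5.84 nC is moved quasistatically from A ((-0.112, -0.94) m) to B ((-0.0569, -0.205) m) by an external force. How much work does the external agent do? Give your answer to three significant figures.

For quasistatic motion the external work equals the change in potential energy: W_ext = qΔV = q(V_B − V_A).
At A: distances to the source charges are 0.882 m, 0.279 m; V_A = Σ kqᵢ/rᵢ = 194 V.
At B: distances to the source charges are 1.23 m, 0.518 m; V_B = Σ kqᵢ/rᵢ = 108 V.
ΔV = V_B − V_A = -86.1 V.
W_ext = qΔV = (-5.84×10⁻⁹ C)(-86.1 V) = 5.03×10⁻⁷ J.

5.03×10⁻⁷ J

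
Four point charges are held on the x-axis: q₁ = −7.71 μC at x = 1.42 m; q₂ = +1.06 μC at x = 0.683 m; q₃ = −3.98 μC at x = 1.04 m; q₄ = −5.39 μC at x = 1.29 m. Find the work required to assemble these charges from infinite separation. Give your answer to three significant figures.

4.08 J

The work to assemble the configuration equals its total potential energy, U = Σ kqᵢqⱼ/rᵢⱼ over all pairs.
Pair separations: r₁₂ = 0.737 m, r₁₃ = 0.380 m, r₁₄ = 0.130 m, r₂₃ = 0.357 m, r₂₄ = 0.607 m, r₃₄ = 0.250 m.
Summing all 6 pair terms gives U = 4.08 J.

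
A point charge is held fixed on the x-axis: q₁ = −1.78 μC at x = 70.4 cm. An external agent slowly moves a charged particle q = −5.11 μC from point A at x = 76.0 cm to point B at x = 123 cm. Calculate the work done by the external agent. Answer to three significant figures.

-1.30 J

For quasistatic motion the external work equals the change in potential energy: W_ext = qΔV = q(V_B − V_A).
At A: distance to the source charge is 0.0560 m; V_A = kq₁/r = -2.86×10⁵ V.
At B: distance to the source charge is 0.526 m; V_B = kq₁/r = -3.04×10⁴ V.
ΔV = V_B − V_A = 2.55×10⁵ V.
W_ext = qΔV = (-5.11×10⁻⁶ C)(2.55×10⁵ V) = -1.30 J.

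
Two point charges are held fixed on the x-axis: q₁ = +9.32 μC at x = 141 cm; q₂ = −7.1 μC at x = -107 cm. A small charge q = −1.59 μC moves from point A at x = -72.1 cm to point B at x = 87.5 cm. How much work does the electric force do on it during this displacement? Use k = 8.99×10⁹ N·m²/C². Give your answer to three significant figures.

The work done by the electric force is W_field = −ΔU = −q(V_B − V_A) = q(V_A − V_B).
At A: distances to the source charges are 2.13 m, 0.349 m; V_A = Σ kqᵢ/rᵢ = -1.44×10⁵ V.
At B: distances to the source charges are 0.535 m, 1.95 m; V_B = Σ kqᵢ/rᵢ = 1.24×10⁵ V.
ΔV = V_B − V_A = 2.67×10⁵ V.
W_field = −qΔV = −(-1.59×10⁻⁶ C)(2.67×10⁵ V) = 0.425 J.

0.425 J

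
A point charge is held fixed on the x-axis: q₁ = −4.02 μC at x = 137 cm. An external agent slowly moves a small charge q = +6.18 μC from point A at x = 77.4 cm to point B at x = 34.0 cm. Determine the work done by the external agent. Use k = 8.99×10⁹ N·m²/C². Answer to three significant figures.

0.158 J

For quasistatic motion the external work equals the change in potential energy: W_ext = qΔV = q(V_B − V_A).
At A: distance to the source charge is 0.596 m; V_A = kq₁/r = -6.06×10⁴ V.
At B: distance to the source charge is 1.03 m; V_B = kq₁/r = -3.51×10⁴ V.
ΔV = V_B − V_A = 2.56×10⁴ V.
W_ext = qΔV = (6.18×10⁻⁶ C)(2.56×10⁴ V) = 0.158 J.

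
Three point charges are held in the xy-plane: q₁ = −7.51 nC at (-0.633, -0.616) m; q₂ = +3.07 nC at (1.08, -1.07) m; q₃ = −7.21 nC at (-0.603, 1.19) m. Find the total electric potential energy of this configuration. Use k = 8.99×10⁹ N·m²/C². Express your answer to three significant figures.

The assembly work is the sum of pairwise potential energies, U = Σ_{i<j} kqᵢqⱼ/rᵢⱼ.
Pair separations: r₁₂ = 1.77 m, r₁₃ = 1.81 m, r₂₃ = 2.82 m.
U = (-1.17×10⁻⁷) + (2.69×10⁻⁷) + (-7.06×10⁻⁸) = 8.19×10⁻⁸ J.

8.19×10⁻⁸ J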